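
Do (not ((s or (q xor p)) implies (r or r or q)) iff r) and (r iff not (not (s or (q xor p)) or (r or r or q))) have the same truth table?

equivalent

p  q  r  s  |  φ  ψ
F  F  F  F  |  T  T
F  F  F  T  |  F  F
F  F  T  F  |  F  F
F  F  T  T  |  F  F
F  T  F  F  |  T  T
F  T  F  T  |  T  T
F  T  T  F  |  F  F
F  T  T  T  |  F  F
T  F  F  F  |  F  F
T  F  F  T  |  F  F
T  F  T  F  |  F  F
T  F  T  T  |  F  F
T  T  F  F  |  T  T
T  T  F  T  |  T  T
T  T  T  F  |  F  F
T  T  T  T  |  F  F
The columns for φ and ψ agree on every row, so they are logically equivalent.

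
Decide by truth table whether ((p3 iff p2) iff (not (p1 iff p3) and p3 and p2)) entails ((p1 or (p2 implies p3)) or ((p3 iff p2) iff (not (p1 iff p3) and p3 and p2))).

yes

p1 | p2 | p3 || φ | ψ
F  | F  | F  || F | T
F  | F  | T  || T | T
F  | T  | F  || T | T
F  | T  | T  || T | T
T  | F  | F  || F | T
T  | F  | T  || T | T
T  | T  | F  || T | T
T  | T  | T  || F | T
In every row where φ is true, ψ is also true, so φ ⊨ ψ.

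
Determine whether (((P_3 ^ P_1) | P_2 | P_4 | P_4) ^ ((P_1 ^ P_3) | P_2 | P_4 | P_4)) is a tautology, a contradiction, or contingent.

P_1 | P_2 | P_3 | P_4 || φ
 0  |  0  |  0  |  0  || 0
 0  |  0  |  0  |  1  || 0
 0  |  0  |  1  |  0  || 0
 0  |  0  |  1  |  1  || 0
 0  |  1  |  0  |  0  || 0
 0  |  1  |  0  |  1  || 0
 0  |  1  |  1  |  0  || 0
 0  |  1  |  1  |  1  || 0
 1  |  0  |  0  |  0  || 0
 1  |  0  |  0  |  1  || 0
 1  |  0  |  1  |  0  || 0
 1  |  0  |  1  |  1  || 0
 1  |  1  |  0  |  0  || 0
 1  |  1  |  0  |  1  || 0
 1  |  1  |  1  |  0  || 0
 1  |  1  |  1  |  1  || 0
Every row is 0, so the formula is a contradiction.

contradiction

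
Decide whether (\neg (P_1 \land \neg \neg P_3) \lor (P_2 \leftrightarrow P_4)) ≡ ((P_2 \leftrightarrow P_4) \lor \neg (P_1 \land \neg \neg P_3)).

P_1  P_2  P_3  P_4  |  φ  ψ
 F    F    F    F   |  T  T
 F    F    F    T   |  T  T
 F    F    T    F   |  T  T
 F    F    T    T   |  T  T
 F    T    F    F   |  T  T
 F    T    F    T   |  T  T
 F    T    T    F   |  T  T
 F    T    T    T   |  T  T
 T    F    F    F   |  T  T
 T    F    F    T   |  T  T
 T    F    T    F   |  T  T
 T    F    T    T   |  F  F
 T    T    F    F   |  T  T
 T    T    F    T   |  T  T
 T    T    T    F   |  F  F
 T    T    T    T   |  T  T
The columns for φ and ψ agree on every row, so they are logically equivalent.

equivalent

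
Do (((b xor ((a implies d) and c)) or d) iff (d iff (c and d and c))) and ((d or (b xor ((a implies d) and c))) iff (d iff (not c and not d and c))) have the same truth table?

a | b | c | d || φ | ψ
F | F | F | F || F | F
F | F | F | T || F | F
F | F | T | F || T | T
F | F | T | T || T | F
F | T | F | F || T | T
F | T | F | T || F | F
F | T | T | F || F | F
F | T | T | T || T | F
T | F | F | F || F | F
T | F | F | T || F | F
T | F | T | F || F | F
T | F | T | T || T | F
T | T | F | F || T | T
T | T | F | T || F | F
T | T | T | F || T | T
T | T | T | T || T | F
The columns differ at a=F, b=F, c=T, d=T (φ=T, ψ=F), so they are not equivalent.

not equivalent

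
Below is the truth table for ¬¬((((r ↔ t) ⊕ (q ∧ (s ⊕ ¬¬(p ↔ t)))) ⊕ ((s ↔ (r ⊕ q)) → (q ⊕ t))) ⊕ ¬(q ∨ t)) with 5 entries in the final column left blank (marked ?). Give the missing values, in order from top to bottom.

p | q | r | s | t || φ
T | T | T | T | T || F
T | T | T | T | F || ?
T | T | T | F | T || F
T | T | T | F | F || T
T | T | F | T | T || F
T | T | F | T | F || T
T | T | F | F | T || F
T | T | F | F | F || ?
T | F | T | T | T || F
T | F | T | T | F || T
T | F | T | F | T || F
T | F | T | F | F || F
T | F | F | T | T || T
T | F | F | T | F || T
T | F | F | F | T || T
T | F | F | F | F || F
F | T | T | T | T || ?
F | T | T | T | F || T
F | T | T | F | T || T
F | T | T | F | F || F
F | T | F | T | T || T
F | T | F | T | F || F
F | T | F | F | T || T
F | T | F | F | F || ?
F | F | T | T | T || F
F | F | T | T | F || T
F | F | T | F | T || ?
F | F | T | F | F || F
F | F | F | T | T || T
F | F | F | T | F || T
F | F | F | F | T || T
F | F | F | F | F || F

Row p=T, q=T, r=T, s=T, t=F: ((((r ↔ t) ⊕ (q ∧ (s ⊕ ¬¬(p ↔ t)))) ⊕ ((s ↔ (r ⊕ q)) → (q ⊕ t))) ⊕ ¬(q ∨ t)) = F, ¬((((r ↔ t) ⊕ (q ∧ (s ⊕ ¬¬(p ↔ t)))) ⊕ ((s ↔ (r ⊕ q)) → (q ⊕ t))) ⊕ ¬(q ∨ t)) = T, so the formula = F.
Row p=T, q=T, r=F, s=F, t=F: ((((r ↔ t) ⊕ (q ∧ (s ⊕ ¬¬(p ↔ t)))) ⊕ ((s ↔ (r ⊕ q)) → (q ⊕ t))) ⊕ ¬(q ∨ t)) = F, ¬((((r ↔ t) ⊕ (q ∧ (s ⊕ ¬¬(p ↔ t)))) ⊕ ((s ↔ (r ⊕ q)) → (q ⊕ t))) ⊕ ¬(q ∨ t)) = T, so the formula = F.
Row p=F, q=T, r=T, s=T, t=T: ((((r ↔ t) ⊕ (q ∧ (s ⊕ ¬¬(p ↔ t)))) ⊕ ((s ↔ (r ⊕ q)) → (q ⊕ t))) ⊕ ¬(q ∨ t)) = T, ¬((((r ↔ t) ⊕ (q ∧ (s ⊕ ¬¬(p ↔ t)))) ⊕ ((s ↔ (r ⊕ q)) → (q ⊕ t))) ⊕ ¬(q ∨ t)) = F, so the formula = T.
Row p=F, q=T, r=F, s=F, t=F: ((((r ↔ t) ⊕ (q ∧ (s ⊕ ¬¬(p ↔ t)))) ⊕ ((s ↔ (r ⊕ q)) → (q ⊕ t))) ⊕ ¬(q ∨ t)) = T, ¬((((r ↔ t) ⊕ (q ∧ (s ⊕ ¬¬(p ↔ t)))) ⊕ ((s ↔ (r ⊕ q)) → (q ⊕ t))) ⊕ ¬(q ∨ t)) = F, so the formula = T.
Row p=F, q=F, r=T, s=F, t=T: ((((r ↔ t) ⊕ (q ∧ (s ⊕ ¬¬(p ↔ t)))) ⊕ ((s ↔ (r ⊕ q)) → (q ⊕ t))) ⊕ ¬(q ∨ t)) = F, ¬((((r ↔ t) ⊕ (q ∧ (s ⊕ ¬¬(p ↔ t)))) ⊕ ((s ↔ (r ⊕ q)) → (q ⊕ t))) ⊕ ¬(q ∨ t)) = T, so the formula = F.

F, F, T, T, F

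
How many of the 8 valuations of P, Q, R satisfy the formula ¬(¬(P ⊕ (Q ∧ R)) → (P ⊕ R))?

P  Q  R  |  ¬(¬(P ⊕ (Q ∧ R)) → (P ⊕ R))
T  T  T  |               T             
T  T  F  |               F             
T  F  T  |               F             
T  F  F  |               F             
F  T  T  |               F             
F  T  F  |               T             
F  F  T  |               F             
F  F  F  |               T             
The formula is true on 3 of the 8 rows.

3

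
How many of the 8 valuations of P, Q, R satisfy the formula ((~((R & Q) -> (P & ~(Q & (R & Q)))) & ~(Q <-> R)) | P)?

4

P | Q | R || φ
1 | 1 | 1 || 1
1 | 1 | 0 || 1
1 | 0 | 1 || 1
1 | 0 | 0 || 1
0 | 1 | 1 || 0
0 | 1 | 0 || 0
0 | 0 | 1 || 0
0 | 0 | 0 || 0
The formula is true on 4 of the 8 rows.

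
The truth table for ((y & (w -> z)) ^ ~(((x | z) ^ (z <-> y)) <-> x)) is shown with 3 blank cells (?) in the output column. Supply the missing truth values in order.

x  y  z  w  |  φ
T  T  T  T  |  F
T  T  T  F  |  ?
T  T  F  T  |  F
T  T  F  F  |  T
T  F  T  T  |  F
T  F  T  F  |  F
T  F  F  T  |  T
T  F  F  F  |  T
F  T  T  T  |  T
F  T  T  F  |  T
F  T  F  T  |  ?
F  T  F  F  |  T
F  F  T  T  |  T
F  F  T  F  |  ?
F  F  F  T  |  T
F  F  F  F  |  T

Row x=T, y=T, z=T, w=F: (y & (w -> z)) = T, ~(((x | z) ^ (z <-> y)) <-> x) = T, so the formula = F.
Row x=F, y=T, z=F, w=T: (y & (w -> z)) = F, ~(((x | z) ^ (z <-> y)) <-> x) = F, so the formula = F.
Row x=F, y=F, z=T, w=F: (y & (w -> z)) = F, ~(((x | z) ^ (z <-> y)) <-> x) = T, so the formula = T.

F, F, T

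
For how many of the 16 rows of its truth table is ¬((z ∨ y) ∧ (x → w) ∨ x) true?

x | y | z | w || (z ∨ y) | (x → w) | ((z ∨ y) ∧ (x → w)) | (((z ∨ y) ∧ (x → w)) ∨ x) | ¬(((z ∨ y) ∧ (x → w)) ∨ x)
1 | 1 | 1 | 1 ||    1    |    1    |          1          |             1             |             0             
1 | 1 | 1 | 0 ||    1    |    0    |          0          |             1             |             0             
1 | 1 | 0 | 1 ||    1    |    1    |          1          |             1             |             0             
1 | 1 | 0 | 0 ||    1    |    0    |          0          |             1             |             0             
1 | 0 | 1 | 1 ||    1    |    1    |          1          |             1             |             0             
1 | 0 | 1 | 0 ||    1    |    0    |          0          |             1             |             0             
1 | 0 | 0 | 1 ||    0    |    1    |          0          |             1             |             0             
1 | 0 | 0 | 0 ||    0    |    0    |          0          |             1             |             0             
0 | 1 | 1 | 1 ||    1    |    1    |          1          |             1             |             0             
0 | 1 | 1 | 0 ||    1    |    1    |          1          |             1             |             0             
0 | 1 | 0 | 1 ||    1    |    1    |          1          |             1             |             0             
0 | 1 | 0 | 0 ||    1    |    1    |          1          |             1             |             0             
0 | 0 | 1 | 1 ||    1    |    1    |          1          |             1             |             0             
0 | 0 | 1 | 0 ||    1    |    1    |          1          |             1             |             0             
0 | 0 | 0 | 1 ||    0    |    1    |          0          |             0             |             1             
0 | 0 | 0 | 0 ||    0    |    1    |          0          |             0             |             1             
The formula is true on 2 of the 16 rows.

2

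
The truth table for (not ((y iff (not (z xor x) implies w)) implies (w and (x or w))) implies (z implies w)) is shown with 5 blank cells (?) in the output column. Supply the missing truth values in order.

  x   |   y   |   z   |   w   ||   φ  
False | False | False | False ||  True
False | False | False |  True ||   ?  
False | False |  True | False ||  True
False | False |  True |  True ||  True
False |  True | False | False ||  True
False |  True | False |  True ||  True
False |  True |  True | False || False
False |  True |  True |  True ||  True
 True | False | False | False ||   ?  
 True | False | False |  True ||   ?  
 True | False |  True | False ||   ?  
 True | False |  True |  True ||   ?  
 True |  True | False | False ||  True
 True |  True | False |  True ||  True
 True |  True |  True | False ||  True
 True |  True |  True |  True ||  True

Row x=False, y=False, z=False, w=True: not ((y iff (not (z xor x) implies w)) implies (w and (x or w))) = False, (z implies w) = True, so the formula = True.
Row x=True, y=False, z=False, w=False: not ((y iff (not (z xor x) implies w)) implies (w and (x or w))) = False, (z implies w) = True, so the formula = True.
Row x=True, y=False, z=False, w=True: not ((y iff (not (z xor x) implies w)) implies (w and (x or w))) = False, (z implies w) = True, so the formula = True.
Row x=True, y=False, z=True, w=False: not ((y iff (not (z xor x) implies w)) implies (w and (x or w))) = True, (z implies w) = False, so the formula = False.
Row x=True, y=False, z=True, w=True: not ((y iff (not (z xor x) implies w)) implies (w and (x or w))) = False, (z implies w) = True, so the formula = True.

True, True, True, False, True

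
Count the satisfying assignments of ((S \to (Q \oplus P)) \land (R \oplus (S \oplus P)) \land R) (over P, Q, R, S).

3

P  Q  R  S  |  φ
1  1  1  1  |  0
1  1  1  0  |  0
1  1  0  1  |  0
1  1  0  0  |  0
1  0  1  1  |  1
1  0  1  0  |  0
1  0  0  1  |  0
1  0  0  0  |  0
0  1  1  1  |  0
0  1  1  0  |  1
0  1  0  1  |  0
0  1  0  0  |  0
0  0  1  1  |  0
0  0  1  0  |  1
0  0  0  1  |  0
0  0  0  0  |  0
The formula is true on 3 of the 16 rows.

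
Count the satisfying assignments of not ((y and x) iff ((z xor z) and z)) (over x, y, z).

2

x | y | z | (y and x) | (z xor z) | ((z xor z) and z) | φ
- | - | - | --------- | --------- | ----------------- | -
F | F | F |     F     |     F     |         F         | F
F | F | T |     F     |     F     |         F         | F
F | T | F |     F     |     F     |         F         | F
F | T | T |     F     |     F     |         F         | F
T | F | F |     F     |     F     |         F         | F
T | F | T |     F     |     F     |         F         | F
T | T | F |     T     |     F     |         F         | T
T | T | T |     T     |     F     |         F         | T
The formula is true on 2 of the 8 rows.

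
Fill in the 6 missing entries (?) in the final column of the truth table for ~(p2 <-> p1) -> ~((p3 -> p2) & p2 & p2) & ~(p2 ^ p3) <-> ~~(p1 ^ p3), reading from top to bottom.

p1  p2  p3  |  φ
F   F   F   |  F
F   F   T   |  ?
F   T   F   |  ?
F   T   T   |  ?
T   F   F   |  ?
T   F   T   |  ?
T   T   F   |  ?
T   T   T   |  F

T, T, F, T, T, T

Row p1=F, p2=F, p3=T: (~(p2 <-> p1) -> ~((p3 -> p2) & p2 & p2) & ~(p2 ^ p3)) = T, ~~(p1 ^ p3) = T, so the formula = T.
Row p1=F, p2=T, p3=F: (~(p2 <-> p1) -> ~((p3 -> p2) & p2 & p2) & ~(p2 ^ p3)) = F, ~~(p1 ^ p3) = F, so the formula = T.
Row p1=F, p2=T, p3=T: (~(p2 <-> p1) -> ~((p3 -> p2) & p2 & p2) & ~(p2 ^ p3)) = F, ~~(p1 ^ p3) = T, so the formula = F.
Row p1=T, p2=F, p3=F: (~(p2 <-> p1) -> ~((p3 -> p2) & p2 & p2) & ~(p2 ^ p3)) = T, ~~(p1 ^ p3) = T, so the formula = T.
Row p1=T, p2=F, p3=T: (~(p2 <-> p1) -> ~((p3 -> p2) & p2 & p2) & ~(p2 ^ p3)) = F, ~~(p1 ^ p3) = F, so the formula = T.
Row p1=T, p2=T, p3=F: (~(p2 <-> p1) -> ~((p3 -> p2) & p2 & p2) & ~(p2 ^ p3)) = T, ~~(p1 ^ p3) = T, so the formula = T.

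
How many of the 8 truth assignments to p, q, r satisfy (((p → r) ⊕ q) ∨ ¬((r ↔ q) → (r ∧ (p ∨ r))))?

5

p | q | r || (p → r) | ((p → r) ⊕ q) | (r ↔ q) | (p ∨ r) | (r ∧ (p ∨ r)) | ((r ↔ q) → (r ∧ (p ∨ r))) | ¬((r ↔ q) → (r ∧ (p ∨ r))) | φ
T | T | T ||    T    |       F       |    T    |    T    |       T       |             T             |             F              | F
T | T | F ||    F    |       T       |    F    |    T    |       F       |             T             |             F              | T
T | F | T ||    T    |       T       |    F    |    T    |       T       |             T             |             F              | T
T | F | F ||    F    |       F       |    T    |    T    |       F       |             F             |             T              | T
F | T | T ||    T    |       F       |    T    |    T    |       T       |             T             |             F              | F
F | T | F ||    T    |       F       |    F    |    F    |       F       |             T             |             F              | F
F | F | T ||    T    |       T       |    F    |    T    |       T       |             T             |             F              | T
F | F | F ||    T    |       T       |    T    |    F    |       F       |             F             |             T              | T
The formula is true on 5 of the 8 rows.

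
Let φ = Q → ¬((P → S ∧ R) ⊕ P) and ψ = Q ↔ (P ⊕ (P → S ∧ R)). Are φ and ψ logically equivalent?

P  Q  R  S  |  φ  ψ
T  T  T  T  |  T  F
T  T  T  F  |  F  T
T  T  F  T  |  F  T
T  T  F  F  |  F  T
T  F  T  T  |  T  T
T  F  T  F  |  T  F
T  F  F  T  |  T  F
T  F  F  F  |  T  F
F  T  T  T  |  F  T
F  T  T  F  |  F  T
F  T  F  T  |  F  T
F  T  F  F  |  F  T
F  F  T  T  |  T  F
F  F  T  F  |  T  F
F  F  F  T  |  T  F
F  F  F  F  |  T  F
The columns differ at P=T, Q=T, R=T, S=T (φ=T, ψ=F), so they are not equivalent.

not equivalent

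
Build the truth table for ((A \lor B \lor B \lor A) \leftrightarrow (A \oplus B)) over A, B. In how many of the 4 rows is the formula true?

3

A | B || φ
T | T || F
T | F || T
F | T || T
F | F || T
The formula is true on 3 of the 4 rows.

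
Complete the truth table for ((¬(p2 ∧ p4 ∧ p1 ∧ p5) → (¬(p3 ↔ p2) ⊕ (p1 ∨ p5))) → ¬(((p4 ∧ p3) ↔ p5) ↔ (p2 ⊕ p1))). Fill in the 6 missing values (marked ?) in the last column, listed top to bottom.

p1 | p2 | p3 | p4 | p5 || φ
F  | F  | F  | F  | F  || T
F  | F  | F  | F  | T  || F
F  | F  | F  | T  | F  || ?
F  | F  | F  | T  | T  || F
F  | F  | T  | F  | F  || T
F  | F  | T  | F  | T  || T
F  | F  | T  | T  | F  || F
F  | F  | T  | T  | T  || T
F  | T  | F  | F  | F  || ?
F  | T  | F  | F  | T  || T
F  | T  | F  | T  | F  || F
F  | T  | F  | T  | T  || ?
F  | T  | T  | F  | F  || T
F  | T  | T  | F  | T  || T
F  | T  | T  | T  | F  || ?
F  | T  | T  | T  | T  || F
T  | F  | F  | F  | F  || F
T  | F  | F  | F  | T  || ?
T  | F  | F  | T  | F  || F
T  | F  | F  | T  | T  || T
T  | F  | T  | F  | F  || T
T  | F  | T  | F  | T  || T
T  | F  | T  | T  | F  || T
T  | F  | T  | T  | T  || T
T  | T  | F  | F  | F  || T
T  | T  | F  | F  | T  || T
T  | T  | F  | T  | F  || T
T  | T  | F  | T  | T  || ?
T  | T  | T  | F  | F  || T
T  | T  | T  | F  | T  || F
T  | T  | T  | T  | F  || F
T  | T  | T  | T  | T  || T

T, F, T, T, T, F

Row p1=F, p2=F, p3=F, p4=T, p5=F: (¬(p2 ∧ p4 ∧ p1 ∧ p5) → (¬(p3 ↔ p2) ⊕ (p1 ∨ p5))) = F, ¬(((p4 ∧ p3) ↔ p5) ↔ (p2 ⊕ p1)) = T, so the formula = T.
Row p1=F, p2=T, p3=F, p4=F, p5=F: (¬(p2 ∧ p4 ∧ p1 ∧ p5) → (¬(p3 ↔ p2) ⊕ (p1 ∨ p5))) = T, ¬(((p4 ∧ p3) ↔ p5) ↔ (p2 ⊕ p1)) = F, so the formula = F.
Row p1=F, p2=T, p3=F, p4=T, p5=T: (¬(p2 ∧ p4 ∧ p1 ∧ p5) → (¬(p3 ↔ p2) ⊕ (p1 ∨ p5))) = F, ¬(((p4 ∧ p3) ↔ p5) ↔ (p2 ⊕ p1)) = T, so the formula = T.
Row p1=F, p2=T, p3=T, p4=T, p5=F: (¬(p2 ∧ p4 ∧ p1 ∧ p5) → (¬(p3 ↔ p2) ⊕ (p1 ∨ p5))) = F, ¬(((p4 ∧ p3) ↔ p5) ↔ (p2 ⊕ p1)) = T, so the formula = T.
Row p1=T, p2=F, p3=F, p4=F, p5=T: (¬(p2 ∧ p4 ∧ p1 ∧ p5) → (¬(p3 ↔ p2) ⊕ (p1 ∨ p5))) = T, ¬(((p4 ∧ p3) ↔ p5) ↔ (p2 ⊕ p1)) = T, so the formula = T.
Row p1=T, p2=T, p3=F, p4=T, p5=T: (¬(p2 ∧ p4 ∧ p1 ∧ p5) → (¬(p3 ↔ p2) ⊕ (p1 ∨ p5))) = T, ¬(((p4 ∧ p3) ↔ p5) ↔ (p2 ⊕ p1)) = F, so the formula = F.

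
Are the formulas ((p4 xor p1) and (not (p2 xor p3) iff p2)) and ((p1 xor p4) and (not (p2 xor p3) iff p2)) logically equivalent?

equivalent

p1 | p2 | p3 | p4 | φ | ψ
-- | -- | -- | -- | - | -
1  | 1  | 1  | 1  | 0 | 0
1  | 1  | 1  | 0  | 1 | 1
1  | 1  | 0  | 1  | 0 | 0
1  | 1  | 0  | 0  | 0 | 0
1  | 0  | 1  | 1  | 0 | 0
1  | 0  | 1  | 0  | 1 | 1
1  | 0  | 0  | 1  | 0 | 0
1  | 0  | 0  | 0  | 0 | 0
0  | 1  | 1  | 1  | 1 | 1
0  | 1  | 1  | 0  | 0 | 0
0  | 1  | 0  | 1  | 0 | 0
0  | 1  | 0  | 0  | 0 | 0
0  | 0  | 1  | 1  | 1 | 1
0  | 0  | 1  | 0  | 0 | 0
0  | 0  | 0  | 1  | 0 | 0
0  | 0  | 0  | 0  | 0 | 0
The columns for φ and ψ agree on every row, so they are logically equivalent.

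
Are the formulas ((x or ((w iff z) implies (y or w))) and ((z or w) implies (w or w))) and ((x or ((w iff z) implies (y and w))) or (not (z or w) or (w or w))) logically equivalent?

x | y | z | w | φ | ψ
- | - | - | - | - | -
1 | 1 | 1 | 1 | 1 | 1
1 | 1 | 1 | 0 | 0 | 1
1 | 1 | 0 | 1 | 1 | 1
1 | 1 | 0 | 0 | 1 | 1
1 | 0 | 1 | 1 | 1 | 1
1 | 0 | 1 | 0 | 0 | 1
1 | 0 | 0 | 1 | 1 | 1
1 | 0 | 0 | 0 | 1 | 1
0 | 1 | 1 | 1 | 1 | 1
0 | 1 | 1 | 0 | 0 | 1
0 | 1 | 0 | 1 | 1 | 1
0 | 1 | 0 | 0 | 1 | 1
0 | 0 | 1 | 1 | 1 | 1
0 | 0 | 1 | 0 | 0 | 1
0 | 0 | 0 | 1 | 1 | 1
0 | 0 | 0 | 0 | 0 | 1
The columns differ at x=1, y=1, z=1, w=0 (φ=0, ψ=1), so they are not equivalent.

not equivalent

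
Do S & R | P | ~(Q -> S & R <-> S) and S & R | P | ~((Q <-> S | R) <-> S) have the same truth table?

not equivalent

P  Q  R  S  |  φ  ψ
T  T  T  T  |  T  T
T  T  T  F  |  T  T
T  T  F  T  |  T  T
T  T  F  F  |  T  T
T  F  T  T  |  T  T
T  F  T  F  |  T  T
T  F  F  T  |  T  T
T  F  F  F  |  T  T
F  T  T  T  |  T  T
F  T  T  F  |  F  T
F  T  F  T  |  T  F
F  T  F  F  |  F  F
F  F  T  T  |  T  T
F  F  T  F  |  T  F
F  F  F  T  |  F  T
F  F  F  F  |  T  T
The columns differ at P=F, Q=T, R=T, S=F (φ=F, ψ=T), so they are not equivalent.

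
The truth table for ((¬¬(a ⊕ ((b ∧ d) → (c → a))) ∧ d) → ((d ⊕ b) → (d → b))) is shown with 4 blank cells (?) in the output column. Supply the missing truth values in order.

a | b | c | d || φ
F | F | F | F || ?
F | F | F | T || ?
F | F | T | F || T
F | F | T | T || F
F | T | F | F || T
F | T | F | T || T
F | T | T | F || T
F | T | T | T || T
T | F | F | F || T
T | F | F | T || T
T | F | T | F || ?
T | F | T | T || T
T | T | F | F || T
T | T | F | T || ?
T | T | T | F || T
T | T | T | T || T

Row a=F, b=F, c=F, d=F: (¬¬(a ⊕ ((b ∧ d) → (c → a))) ∧ d) = F, ((d ⊕ b) → (d → b)) = T, so the formula = T.
Row a=F, b=F, c=F, d=T: (¬¬(a ⊕ ((b ∧ d) → (c → a))) ∧ d) = T, ((d ⊕ b) → (d → b)) = F, so the formula = F.
Row a=T, b=F, c=T, d=F: (¬¬(a ⊕ ((b ∧ d) → (c → a))) ∧ d) = F, ((d ⊕ b) → (d → b)) = T, so the formula = T.
Row a=T, b=T, c=F, d=T: (¬¬(a ⊕ ((b ∧ d) → (c → a))) ∧ d) = F, ((d ⊕ b) → (d → b)) = T, so the formula = T.

T, F, T, T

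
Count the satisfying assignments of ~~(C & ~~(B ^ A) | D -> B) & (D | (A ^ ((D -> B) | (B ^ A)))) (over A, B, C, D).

A  B  C  D     (B ^ A)  ~(B ^ A)  ~~(B ^ A)  (C & ~~(B ^ A))  ((C & ~~(B ^ A)) | D)  (((C & ~~(B ^ A)) | D) -> B)  (D -> B)  ((D -> B) | (B ^ A))  (A ^ ((D -> B) | (B ^ A)))  φ
T  T  T  T        F        T          F             F                   T                         T                   T               T                        F               T
T  T  T  F        F        T          F             F                   F                         T                   T               T                        F               F
T  T  F  T        F        T          F             F                   T                         T                   T               T                        F               T
T  T  F  F        F        T          F             F                   F                         T                   T               T                        F               F
T  F  T  T        T        F          T             T                   T                         F                   F               T                        F               F
T  F  T  F        T        F          T             T                   T                         F                   T               T                        F               F
T  F  F  T        T        F          T             F                   T                         F                   F               T                        F               F
T  F  F  F        T        F          T             F                   F                         T                   T               T                        F               F
F  T  T  T        T        F          T             T                   T                         T                   T               T                        T               T
F  T  T  F        T        F          T             T                   T                         T                   T               T                        T               T
F  T  F  T        T        F          T             F                   T                         T                   T               T                        T               T
F  T  F  F        T        F          T             F                   F                         T                   T               T                        T               T
F  F  T  T        F        T          F             F                   T                         F                   F               F                        F               F
F  F  T  F        F        T          F             F                   F                         T                   T               T                        T               T
F  F  F  T        F        T          F             F                   T                         F                   F               F                        F               F
F  F  F  F        F        T          F             F                   F                         T                   T               T                        T               T
The formula is true on 8 of the 16 rows.

8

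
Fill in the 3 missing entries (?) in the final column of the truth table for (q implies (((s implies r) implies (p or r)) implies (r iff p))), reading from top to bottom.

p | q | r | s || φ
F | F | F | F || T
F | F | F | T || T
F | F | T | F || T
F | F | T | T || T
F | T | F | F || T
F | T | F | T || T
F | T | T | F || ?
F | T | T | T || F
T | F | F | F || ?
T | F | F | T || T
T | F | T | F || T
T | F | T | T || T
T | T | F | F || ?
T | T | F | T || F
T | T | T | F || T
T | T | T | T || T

Row p=F, q=T, r=T, s=F: (((s implies r) implies (p or r)) implies (r iff p)) = F, so the formula = F.
Row p=T, q=F, r=F, s=F: (((s implies r) implies (p or r)) implies (r iff p)) = F, so the formula = T.
Row p=T, q=T, r=F, s=F: (((s implies r) implies (p or r)) implies (r iff p)) = F, so the formula = F.

F, T, F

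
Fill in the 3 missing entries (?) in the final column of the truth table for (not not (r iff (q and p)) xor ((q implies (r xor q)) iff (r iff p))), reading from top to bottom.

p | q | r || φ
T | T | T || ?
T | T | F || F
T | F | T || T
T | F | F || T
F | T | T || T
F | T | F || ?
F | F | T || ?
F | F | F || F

Row p=T, q=T, r=T: not not (r iff (q and p)) = T, ((q implies (r xor q)) iff (r iff p)) = F, so the formula = T.
Row p=F, q=T, r=F: not not (r iff (q and p)) = T, ((q implies (r xor q)) iff (r iff p)) = T, so the formula = F.
Row p=F, q=F, r=T: not not (r iff (q and p)) = F, ((q implies (r xor q)) iff (r iff p)) = F, so the formula = F.

T, F, F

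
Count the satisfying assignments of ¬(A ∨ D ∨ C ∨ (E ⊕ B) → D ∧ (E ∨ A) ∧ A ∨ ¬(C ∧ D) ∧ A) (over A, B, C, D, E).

14

A | B | C | D | E || φ
T | T | T | T | T || F
T | T | T | T | F || F
T | T | T | F | T || F
T | T | T | F | F || F
T | T | F | T | T || F
T | T | F | T | F || F
T | T | F | F | T || F
T | T | F | F | F || F
T | F | T | T | T || F
T | F | T | T | F || F
T | F | T | F | T || F
T | F | T | F | F || F
T | F | F | T | T || F
T | F | F | T | F || F
T | F | F | F | T || F
T | F | F | F | F || F
F | T | T | T | T || T
F | T | T | T | F || T
F | T | T | F | T || T
F | T | T | F | F || T
F | T | F | T | T || T
F | T | F | T | F || T
F | T | F | F | T || F
F | T | F | F | F || T
F | F | T | T | T || T
F | F | T | T | F || T
F | F | T | F | T || T
F | F | T | F | F || T
F | F | F | T | T || T
F | F | F | T | F || T
F | F | F | F | T || T
F | F | F | F | F || F
The formula is true on 14 of the 32 rows.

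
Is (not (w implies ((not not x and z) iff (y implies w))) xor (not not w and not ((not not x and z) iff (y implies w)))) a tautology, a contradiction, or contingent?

  x   |   y   |   z   |   w   |   φ  
----- | ----- | ----- | ----- | -----
 True |  True |  True |  True | False
 True |  True |  True | False | False
 True |  True | False |  True | False
 True |  True | False | False | False
 True | False |  True |  True | False
 True | False |  True | False | False
 True | False | False |  True | False
 True | False | False | False | False
False |  True |  True |  True | False
False |  True |  True | False | False
False |  True | False |  True | False
False |  True | False | False | False
False | False |  True |  True | False
False | False |  True | False | False
False | False | False |  True | False
False | False | False | False | False
Every row is False, so the formula is a contradiction.

contradiction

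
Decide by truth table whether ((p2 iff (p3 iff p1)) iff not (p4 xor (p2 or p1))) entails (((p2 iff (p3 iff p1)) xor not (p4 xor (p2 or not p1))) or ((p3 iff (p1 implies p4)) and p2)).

p1 | p2 | p3 | p4 || φ | ψ
1  | 1  | 1  | 1  || 1 | 1
1  | 1  | 1  | 0  || 0 | 1
1  | 1  | 0  | 1  || 0 | 1
1  | 1  | 0  | 0  || 1 | 1
1  | 0  | 1  | 1  || 0 | 0
1  | 0  | 1  | 0  || 1 | 1
1  | 0  | 0  | 1  || 1 | 1
1  | 0  | 0  | 0  || 0 | 0
0  | 1  | 1  | 1  || 0 | 1
0  | 1  | 1  | 0  || 1 | 1
0  | 1  | 0  | 1  || 1 | 0
0  | 1  | 0  | 0  || 0 | 1
0  | 0  | 1  | 1  || 0 | 0
0  | 0  | 1  | 0  || 1 | 1
0  | 0  | 0  | 1  || 1 | 1
0  | 0  | 0  | 0  || 0 | 0
At p1=0, p2=1, p3=0, p4=1 we have φ true but ψ false, so φ does not entail ψ.

no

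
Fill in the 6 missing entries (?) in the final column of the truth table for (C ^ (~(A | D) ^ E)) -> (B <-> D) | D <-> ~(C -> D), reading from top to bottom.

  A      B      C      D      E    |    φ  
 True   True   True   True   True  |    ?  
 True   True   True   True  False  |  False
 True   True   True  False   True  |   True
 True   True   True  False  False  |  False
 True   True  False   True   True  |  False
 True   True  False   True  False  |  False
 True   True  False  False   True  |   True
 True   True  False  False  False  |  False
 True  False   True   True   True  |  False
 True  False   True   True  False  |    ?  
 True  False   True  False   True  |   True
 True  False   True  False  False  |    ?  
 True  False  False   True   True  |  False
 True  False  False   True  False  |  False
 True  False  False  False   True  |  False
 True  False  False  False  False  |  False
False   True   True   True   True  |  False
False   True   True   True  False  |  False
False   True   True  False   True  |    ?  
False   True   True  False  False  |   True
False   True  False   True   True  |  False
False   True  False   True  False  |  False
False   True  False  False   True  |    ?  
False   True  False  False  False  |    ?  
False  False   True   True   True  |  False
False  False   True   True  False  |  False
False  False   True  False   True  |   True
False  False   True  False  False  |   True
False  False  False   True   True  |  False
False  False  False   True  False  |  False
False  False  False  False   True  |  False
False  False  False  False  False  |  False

Row A=True, B=True, C=True, D=True, E=True: ((C ^ (~(A | D) ^ E)) -> (B <-> D) | D) = True, ~(C -> D) = False, so the formula = False.
Row A=True, B=False, C=True, D=True, E=False: ((C ^ (~(A | D) ^ E)) -> (B <-> D) | D) = True, ~(C -> D) = False, so the formula = False.
Row A=True, B=False, C=True, D=False, E=False: ((C ^ (~(A | D) ^ E)) -> (B <-> D) | D) = True, ~(C -> D) = True, so the formula = True.
Row A=False, B=True, C=True, D=False, E=True: ((C ^ (~(A | D) ^ E)) -> (B <-> D) | D) = False, ~(C -> D) = True, so the formula = False.
Row A=False, B=True, C=False, D=False, E=True: ((C ^ (~(A | D) ^ E)) -> (B <-> D) | D) = True, ~(C -> D) = False, so the formula = False.
Row A=False, B=True, C=False, D=False, E=False: ((C ^ (~(A | D) ^ E)) -> (B <-> D) | D) = False, ~(C -> D) = False, so the formula = True.

False, False, True, False, False, True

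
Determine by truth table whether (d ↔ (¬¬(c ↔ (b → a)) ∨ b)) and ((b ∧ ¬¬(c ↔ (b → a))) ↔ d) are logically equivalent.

not equivalent

a | b | c | d || φ | ψ
T | T | T | T || T | T
T | T | T | F || F | F
T | T | F | T || T | F
T | T | F | F || F | T
T | F | T | T || T | F
T | F | T | F || F | T
T | F | F | T || F | F
T | F | F | F || T | T
F | T | T | T || T | F
F | T | T | F || F | T
F | T | F | T || T | T
F | T | F | F || F | F
F | F | T | T || T | F
F | F | T | F || F | T
F | F | F | T || F | F
F | F | F | F || T | T
The columns differ at a=T, b=T, c=F, d=T (φ=T, ψ=F), so they are not equivalent.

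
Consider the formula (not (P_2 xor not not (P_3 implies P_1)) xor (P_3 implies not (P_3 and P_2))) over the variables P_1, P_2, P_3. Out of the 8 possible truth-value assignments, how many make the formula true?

4

P_1  P_2  P_3  |  (P_3 implies P_1)  not (P_3 implies P_1)  not not (P_3 implies P_1)  (P_3 and P_2)  not (P_3 and P_2)  φ
 T    T    T   |          T                    F                        T                    T                F          T
 T    T    F   |          T                    F                        T                    F                T          F
 T    F    T   |          T                    F                        T                    F                T          T
 T    F    F   |          T                    F                        T                    F                T          T
 F    T    T   |          F                    T                        F                    T                F          F
 F    T    F   |          T                    F                        T                    F                T          F
 F    F    T   |          F                    T                        F                    F                T          F
 F    F    F   |          T                    F                        T                    F                T          T
The formula is true on 4 of the 8 rows.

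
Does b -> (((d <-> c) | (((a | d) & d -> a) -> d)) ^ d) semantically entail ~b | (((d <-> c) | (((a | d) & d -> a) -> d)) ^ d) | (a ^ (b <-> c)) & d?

a  b  c  d  |  φ  ψ
F  F  F  F  |  T  T
F  F  F  T  |  T  T
F  F  T  F  |  T  T
F  F  T  T  |  T  T
F  T  F  F  |  T  T
F  T  F  T  |  F  F
F  T  T  F  |  F  F
F  T  T  T  |  F  T
T  F  F  F  |  T  T
T  F  F  T  |  T  T
T  F  T  F  |  T  T
T  F  T  T  |  T  T
T  T  F  F  |  T  T
T  T  F  T  |  F  T
T  T  T  F  |  F  F
T  T  T  T  |  F  F
In every row where φ is true, ψ is also true, so φ ⊨ ψ.

yes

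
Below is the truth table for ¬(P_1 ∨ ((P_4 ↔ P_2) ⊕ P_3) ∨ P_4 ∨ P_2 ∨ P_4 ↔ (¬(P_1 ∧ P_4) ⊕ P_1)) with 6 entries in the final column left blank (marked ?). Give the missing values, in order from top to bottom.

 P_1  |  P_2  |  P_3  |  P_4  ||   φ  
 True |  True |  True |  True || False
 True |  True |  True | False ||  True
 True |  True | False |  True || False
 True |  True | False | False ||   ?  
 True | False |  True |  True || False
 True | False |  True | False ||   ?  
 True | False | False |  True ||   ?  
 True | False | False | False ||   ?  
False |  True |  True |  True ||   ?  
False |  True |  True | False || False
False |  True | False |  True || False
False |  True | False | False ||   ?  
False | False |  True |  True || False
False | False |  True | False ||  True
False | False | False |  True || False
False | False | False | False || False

Row P_1=True, P_2=True, P_3=False, P_4=False: (P_1 ∨ ((P_4 ↔ P_2) ⊕ P_3) ∨ P_4 ∨ P_2 ∨ P_4) = True, (¬(P_1 ∧ P_4) ⊕ P_1) = False, (P_1 ∨ ((P_4 ↔ P_2) ⊕ P_3) ∨ P_4 ∨ P_2 ∨ P_4 ↔ (¬(P_1 ∧ P_4) ⊕ P_1)) = False, so the formula = True.
Row P_1=True, P_2=False, P_3=True, P_4=False: (P_1 ∨ ((P_4 ↔ P_2) ⊕ P_3) ∨ P_4 ∨ P_2 ∨ P_4) = True, (¬(P_1 ∧ P_4) ⊕ P_1) = False, (P_1 ∨ ((P_4 ↔ P_2) ⊕ P_3) ∨ P_4 ∨ P_2 ∨ P_4 ↔ (¬(P_1 ∧ P_4) ⊕ P_1)) = False, so the formula = True.
Row P_1=True, P_2=False, P_3=False, P_4=True: (P_1 ∨ ((P_4 ↔ P_2) ⊕ P_3) ∨ P_4 ∨ P_2 ∨ P_4) = True, (¬(P_1 ∧ P_4) ⊕ P_1) = True, (P_1 ∨ ((P_4 ↔ P_2) ⊕ P_3) ∨ P_4 ∨ P_2 ∨ P_4 ↔ (¬(P_1 ∧ P_4) ⊕ P_1)) = True, so the formula = False.
Row P_1=True, P_2=False, P_3=False, P_4=False: (P_1 ∨ ((P_4 ↔ P_2) ⊕ P_3) ∨ P_4 ∨ P_2 ∨ P_4) = True, (¬(P_1 ∧ P_4) ⊕ P_1) = False, (P_1 ∨ ((P_4 ↔ P_2) ⊕ P_3) ∨ P_4 ∨ P_2 ∨ P_4 ↔ (¬(P_1 ∧ P_4) ⊕ P_1)) = False, so the formula = True.
Row P_1=False, P_2=True, P_3=True, P_4=True: (P_1 ∨ ((P_4 ↔ P_2) ⊕ P_3) ∨ P_4 ∨ P_2 ∨ P_4) = True, (¬(P_1 ∧ P_4) ⊕ P_1) = True, (P_1 ∨ ((P_4 ↔ P_2) ⊕ P_3) ∨ P_4 ∨ P_2 ∨ P_4 ↔ (¬(P_1 ∧ P_4) ⊕ P_1)) = True, so the formula = False.
Row P_1=False, P_2=True, P_3=False, P_4=False: (P_1 ∨ ((P_4 ↔ P_2) ⊕ P_3) ∨ P_4 ∨ P_2 ∨ P_4) = True, (¬(P_1 ∧ P_4) ⊕ P_1) = True, (P_1 ∨ ((P_4 ↔ P_2) ⊕ P_3) ∨ P_4 ∨ P_2 ∨ P_4 ↔ (¬(P_1 ∧ P_4) ⊕ P_1)) = True, so the formula = False.

True, True, False, True, False, False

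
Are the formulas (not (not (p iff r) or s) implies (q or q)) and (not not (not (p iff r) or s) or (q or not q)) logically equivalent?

  p   |   q   |   r   |   s   ||   φ   |   ψ  
False | False | False | False || False |  True
False | False | False |  True ||  True |  True
False | False |  True | False ||  True |  True
False | False |  True |  True ||  True |  True
False |  True | False | False ||  True |  True
False |  True | False |  True ||  True |  True
False |  True |  True | False ||  True |  True
False |  True |  True |  True ||  True |  True
 True | False | False | False ||  True |  True
 True | False | False |  True ||  True |  True
 True | False |  True | False || False |  True
 True | False |  True |  True ||  True |  True
 True |  True | False | False ||  True |  True
 True |  True | False |  True ||  True |  True
 True |  True |  True | False ||  True |  True
 True |  True |  True |  True ||  True |  True
The columns differ at p=False, q=False, r=False, s=False (φ=False, ψ=True), so they are not equivalent.

not equivalent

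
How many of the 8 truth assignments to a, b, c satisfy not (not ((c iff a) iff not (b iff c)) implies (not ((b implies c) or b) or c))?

2

a | b | c || (c iff a) | (b iff c) | not (b iff c) | (b implies c) | ((b implies c) or b) | not ((b implies c) or b) | φ
1 | 1 | 1 ||     1     |     1     |       0       |       1       |          1           |            0             | 0
1 | 1 | 0 ||     0     |     0     |       1       |       0       |          1           |            0             | 1
1 | 0 | 1 ||     1     |     0     |       1       |       1       |          1           |            0             | 0
1 | 0 | 0 ||     0     |     1     |       0       |       1       |          1           |            0             | 0
0 | 1 | 1 ||     0     |     1     |       0       |       1       |          1           |            0             | 0
0 | 1 | 0 ||     1     |     0     |       1       |       0       |          1           |            0             | 0
0 | 0 | 1 ||     0     |     0     |       1       |       1       |          1           |            0             | 0
0 | 0 | 0 ||     1     |     1     |       0       |       1       |          1           |            0             | 1
The formula is true on 2 of the 8 rows.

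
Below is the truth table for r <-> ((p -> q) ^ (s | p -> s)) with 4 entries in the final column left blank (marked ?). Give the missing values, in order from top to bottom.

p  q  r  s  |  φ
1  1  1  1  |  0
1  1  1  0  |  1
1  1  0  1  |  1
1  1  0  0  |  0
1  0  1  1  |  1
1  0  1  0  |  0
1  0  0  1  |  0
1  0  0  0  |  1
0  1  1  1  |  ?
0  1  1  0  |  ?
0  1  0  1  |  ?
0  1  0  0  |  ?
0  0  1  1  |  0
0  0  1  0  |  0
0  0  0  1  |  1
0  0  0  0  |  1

Row p=0, q=1, r=1, s=1: ((p -> q) ^ (s | p -> s)) = 0, so the formula = 0.
Row p=0, q=1, r=1, s=0: ((p -> q) ^ (s | p -> s)) = 0, so the formula = 0.
Row p=0, q=1, r=0, s=1: ((p -> q) ^ (s | p -> s)) = 0, so the formula = 1.
Row p=0, q=1, r=0, s=0: ((p -> q) ^ (s | p -> s)) = 0, so the formula = 1.

0, 0, 1, 1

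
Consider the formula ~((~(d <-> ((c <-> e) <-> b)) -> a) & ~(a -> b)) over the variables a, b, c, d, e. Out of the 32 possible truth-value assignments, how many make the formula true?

24

a  b  c  d  e  |  φ
F  F  F  F  F  |  T
F  F  F  F  T  |  T
F  F  F  T  F  |  T
F  F  F  T  T  |  T
F  F  T  F  F  |  T
F  F  T  F  T  |  T
F  F  T  T  F  |  T
F  F  T  T  T  |  T
F  T  F  F  F  |  T
F  T  F  F  T  |  T
F  T  F  T  F  |  T
F  T  F  T  T  |  T
F  T  T  F  F  |  T
F  T  T  F  T  |  T
F  T  T  T  F  |  T
F  T  T  T  T  |  T
T  F  F  F  F  |  F
T  F  F  F  T  |  F
T  F  F  T  F  |  F
T  F  F  T  T  |  F
T  F  T  F  F  |  F
T  F  T  F  T  |  F
T  F  T  T  F  |  F
T  F  T  T  T  |  F
T  T  F  F  F  |  T
T  T  F  F  T  |  T
T  T  F  T  F  |  T
T  T  F  T  T  |  T
T  T  T  F  F  |  T
T  T  T  F  T  |  T
T  T  T  T  F  |  T
T  T  T  T  T  |  T
The formula is true on 24 of the 32 rows.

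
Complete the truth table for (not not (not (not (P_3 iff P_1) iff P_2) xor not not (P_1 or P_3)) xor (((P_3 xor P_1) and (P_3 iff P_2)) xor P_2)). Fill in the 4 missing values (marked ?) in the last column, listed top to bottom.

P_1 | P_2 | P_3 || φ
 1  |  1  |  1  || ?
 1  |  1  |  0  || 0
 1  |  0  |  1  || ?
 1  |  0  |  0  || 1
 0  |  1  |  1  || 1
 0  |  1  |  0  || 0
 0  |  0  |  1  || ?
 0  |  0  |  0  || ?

Row P_1=1, P_2=1, P_3=1: not not (not (not (P_3 iff P_1) iff P_2) xor not not (P_1 or P_3)) = 0, (((P_3 xor P_1) and (P_3 iff P_2)) xor P_2) = 1, so the formula = 1.
Row P_1=1, P_2=0, P_3=1: not not (not (not (P_3 iff P_1) iff P_2) xor not not (P_1 or P_3)) = 1, (((P_3 xor P_1) and (P_3 iff P_2)) xor P_2) = 0, so the formula = 1.
Row P_1=0, P_2=0, P_3=1: not not (not (not (P_3 iff P_1) iff P_2) xor not not (P_1 or P_3)) = 0, (((P_3 xor P_1) and (P_3 iff P_2)) xor P_2) = 0, so the formula = 0.
Row P_1=0, P_2=0, P_3=0: not not (not (not (P_3 iff P_1) iff P_2) xor not not (P_1 or P_3)) = 0, (((P_3 xor P_1) and (P_3 iff P_2)) xor P_2) = 0, so the formula = 0.

1, 1, 0, 0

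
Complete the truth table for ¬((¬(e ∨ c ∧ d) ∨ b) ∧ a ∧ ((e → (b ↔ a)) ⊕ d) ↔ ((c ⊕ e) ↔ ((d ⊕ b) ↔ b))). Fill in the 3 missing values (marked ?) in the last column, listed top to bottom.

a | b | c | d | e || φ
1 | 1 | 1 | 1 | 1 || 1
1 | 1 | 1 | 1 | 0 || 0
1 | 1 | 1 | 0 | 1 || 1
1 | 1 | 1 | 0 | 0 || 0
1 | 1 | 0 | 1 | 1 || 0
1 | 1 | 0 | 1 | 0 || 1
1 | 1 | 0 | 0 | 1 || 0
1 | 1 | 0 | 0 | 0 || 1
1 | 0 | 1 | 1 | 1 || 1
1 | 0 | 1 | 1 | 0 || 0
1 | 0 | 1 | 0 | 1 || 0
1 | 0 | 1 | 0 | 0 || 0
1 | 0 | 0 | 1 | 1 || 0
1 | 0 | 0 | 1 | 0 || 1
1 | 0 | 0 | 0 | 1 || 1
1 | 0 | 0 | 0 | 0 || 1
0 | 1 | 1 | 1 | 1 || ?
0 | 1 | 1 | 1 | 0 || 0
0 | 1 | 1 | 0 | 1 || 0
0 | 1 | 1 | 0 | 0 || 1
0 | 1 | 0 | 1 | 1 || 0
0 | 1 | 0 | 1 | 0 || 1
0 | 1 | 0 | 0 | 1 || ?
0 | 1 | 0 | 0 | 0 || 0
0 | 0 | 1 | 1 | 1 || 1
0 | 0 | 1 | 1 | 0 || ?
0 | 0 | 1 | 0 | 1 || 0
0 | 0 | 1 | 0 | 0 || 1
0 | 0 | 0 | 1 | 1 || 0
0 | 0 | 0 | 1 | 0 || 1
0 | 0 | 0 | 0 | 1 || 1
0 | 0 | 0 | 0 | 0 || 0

1, 1, 0

Row a=0, b=1, c=1, d=1, e=1: ((¬(e ∨ c ∧ d) ∨ b) ∧ a ∧ ((e → (b ↔ a)) ⊕ d)) = 0, ((c ⊕ e) ↔ ((d ⊕ b) ↔ b)) = 1, ((¬(e ∨ c ∧ d) ∨ b) ∧ a ∧ ((e → (b ↔ a)) ⊕ d) ↔ ((c ⊕ e) ↔ ((d ⊕ b) ↔ b))) = 0, so the formula = 1.
Row a=0, b=1, c=0, d=0, e=1: ((¬(e ∨ c ∧ d) ∨ b) ∧ a ∧ ((e → (b ↔ a)) ⊕ d)) = 0, ((c ⊕ e) ↔ ((d ⊕ b) ↔ b)) = 1, ((¬(e ∨ c ∧ d) ∨ b) ∧ a ∧ ((e → (b ↔ a)) ⊕ d) ↔ ((c ⊕ e) ↔ ((d ⊕ b) ↔ b))) = 0, so the formula = 1.
Row a=0, b=0, c=1, d=1, e=0: ((¬(e ∨ c ∧ d) ∨ b) ∧ a ∧ ((e → (b ↔ a)) ⊕ d)) = 0, ((c ⊕ e) ↔ ((d ⊕ b) ↔ b)) = 0, ((¬(e ∨ c ∧ d) ∨ b) ∧ a ∧ ((e → (b ↔ a)) ⊕ d) ↔ ((c ⊕ e) ↔ ((d ⊕ b) ↔ b))) = 1, so the formula = 0.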